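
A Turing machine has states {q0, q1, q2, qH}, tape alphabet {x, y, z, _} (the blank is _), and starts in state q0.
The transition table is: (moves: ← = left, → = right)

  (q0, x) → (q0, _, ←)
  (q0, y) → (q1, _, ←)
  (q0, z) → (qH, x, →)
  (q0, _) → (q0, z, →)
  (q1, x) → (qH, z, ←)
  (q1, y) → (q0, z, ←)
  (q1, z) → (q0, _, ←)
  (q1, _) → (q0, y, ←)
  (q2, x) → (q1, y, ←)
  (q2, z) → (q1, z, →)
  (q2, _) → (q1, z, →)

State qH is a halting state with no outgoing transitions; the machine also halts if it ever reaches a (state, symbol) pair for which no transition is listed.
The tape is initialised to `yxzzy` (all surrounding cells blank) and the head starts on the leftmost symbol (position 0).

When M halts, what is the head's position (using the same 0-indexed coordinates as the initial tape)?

1

q0 | ___[y]xzzy   read y → write _, move ←, go to q1
q1 | __[_]_xzzy   read _ → write y, move ←, go to q0
q0 | _[_]y_xzzy   read _ → write z, move →, go to q0
q0 | _z[y]_xzzy   read y → write _, move ←, go to q1
q1 | _[z]__xzzy   read z → write _, move ←, go to q0
q0 | [_]___xzzy   read _ → write z, move →, go to q0
q0 | z[_]__xzzy   read _ → write z, move →, go to q0
q0 | zz[_]_xzzy   read _ → write z, move →, go to q0
q0 | zzz[_]xzzy   read _ → write z, move →, go to q0
q0 | zzzz[x]zzy   read x → write _, move ←, go to q0
q0 | zzz[z]_zzy   read z → write x, move →, go to qH
qH | zzzx[_]zzy
At halt the head is at cell 1.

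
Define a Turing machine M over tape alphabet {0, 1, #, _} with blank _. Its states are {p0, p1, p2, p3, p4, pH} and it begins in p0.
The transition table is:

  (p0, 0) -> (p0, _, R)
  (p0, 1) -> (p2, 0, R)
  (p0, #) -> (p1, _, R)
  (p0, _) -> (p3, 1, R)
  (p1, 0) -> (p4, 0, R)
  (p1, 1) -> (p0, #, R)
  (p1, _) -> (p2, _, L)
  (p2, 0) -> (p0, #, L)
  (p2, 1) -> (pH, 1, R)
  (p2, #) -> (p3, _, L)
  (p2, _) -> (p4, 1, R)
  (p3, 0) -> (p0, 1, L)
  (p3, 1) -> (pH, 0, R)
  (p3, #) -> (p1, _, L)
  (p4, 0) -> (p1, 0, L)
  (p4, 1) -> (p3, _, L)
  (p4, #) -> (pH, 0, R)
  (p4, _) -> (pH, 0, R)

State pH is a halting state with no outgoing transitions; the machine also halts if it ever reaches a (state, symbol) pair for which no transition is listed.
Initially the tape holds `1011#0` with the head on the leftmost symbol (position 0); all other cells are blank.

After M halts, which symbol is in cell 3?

p0 | [1]011#0_   read 1 → write 0, move R, go to p2
p2 | 0[0]11#0_   read 0 → write #, move L, go to p0
p0 | [0]#11#0_   read 0 → write _, move R, go to p0
p0 | _[#]11#0_   read # → write _, move R, go to p1
p1 | __[1]1#0_   read 1 → write #, move R, go to p0
p0 | __#[1]#0_   read 1 → write 0, move R, go to p2
p2 | __#0[#]0_   read # → write _, move L, go to p3
p3 | __#[0]_0_   read 0 → write 1, move L, go to p0
p0 | __[#]1_0_   read # → write _, move R, go to p1
p1 | ___[1]_0_   read 1 → write #, move R, go to p0
p0 | ___#[_]0_   read _ → write 1, move R, go to p3
p3 | ___#1[0]_   read 0 → write 1, move L, go to p0
p0 | ___#[1]1_   read 1 → write 0, move R, go to p2
p2 | ___#0[1]_   read 1 → write 1, move R, go to pH
pH | ___#01[_]
Cell 3 holds # when M halts.

#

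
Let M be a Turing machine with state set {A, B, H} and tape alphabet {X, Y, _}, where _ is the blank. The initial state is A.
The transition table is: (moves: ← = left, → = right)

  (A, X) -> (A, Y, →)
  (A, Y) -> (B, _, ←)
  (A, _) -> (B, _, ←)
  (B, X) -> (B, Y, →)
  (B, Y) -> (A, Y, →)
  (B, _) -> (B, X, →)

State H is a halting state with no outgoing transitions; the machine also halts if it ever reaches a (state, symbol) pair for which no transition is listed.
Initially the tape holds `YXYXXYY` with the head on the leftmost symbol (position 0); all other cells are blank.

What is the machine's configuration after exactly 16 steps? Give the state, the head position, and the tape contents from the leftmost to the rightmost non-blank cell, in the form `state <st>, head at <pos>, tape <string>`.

state B, head at 4, tape XXYYYY_Y

state=A head=0 tape=_[Y]XYXXYY   (A,Y)→(B,_,←)
state=B head=-1 tape=[_]_XYXXYY   (B,_)→(B,X,→)
state=B head=0 tape=X[_]XYXXYY   (B,_)→(B,X,→)
state=B head=1 tape=XX[X]YXXYY   (B,X)→(B,Y,→)
state=B head=2 tape=XXY[Y]XXYY   (B,Y)→(A,Y,→)
state=A head=3 tape=XXYY[X]XYY   (A,X)→(A,Y,→)
state=A head=4 tape=XXYYY[X]YY   (A,X)→(A,Y,→)
state=A head=5 tape=XXYYYY[Y]Y   (A,Y)→(B,_,←)
state=B head=4 tape=XXYYY[Y]_Y   (B,Y)→(A,Y,→)
state=A head=5 tape=XXYYYY[_]Y   (A,_)→(B,_,←)
state=B head=4 tape=XXYYY[Y]_Y   (B,Y)→(A,Y,→)
state=A head=5 tape=XXYYYY[_]Y   (A,_)→(B,_,←)
state=B head=4 tape=XXYYY[Y]_Y   (B,Y)→(A,Y,→)
state=A head=5 tape=XXYYYY[_]Y   (A,_)→(B,_,←)
state=B head=4 tape=XXYYY[Y]_Y   (B,Y)→(A,Y,→)
state=A head=5 tape=XXYYYY[_]Y   (A,_)→(B,_,←)
state=B head=4 tape=XXYYY[Y]_Y
After 16 steps: state B, head at 4, tape XXYYYY_Y.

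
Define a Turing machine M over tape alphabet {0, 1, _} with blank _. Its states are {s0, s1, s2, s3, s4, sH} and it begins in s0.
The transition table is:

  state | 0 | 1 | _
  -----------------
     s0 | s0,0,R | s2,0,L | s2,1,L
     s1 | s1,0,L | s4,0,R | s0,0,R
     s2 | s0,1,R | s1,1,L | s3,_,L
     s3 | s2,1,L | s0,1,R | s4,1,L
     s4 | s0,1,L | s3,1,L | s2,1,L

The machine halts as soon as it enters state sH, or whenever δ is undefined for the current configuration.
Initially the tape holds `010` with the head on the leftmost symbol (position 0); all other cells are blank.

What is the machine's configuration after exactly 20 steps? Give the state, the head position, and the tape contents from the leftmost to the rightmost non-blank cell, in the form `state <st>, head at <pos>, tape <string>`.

state s0, head at 4, tape 1100

s0 | [0]10__   read 0 → write 0, move R, go to s0
s0 | 0[1]0__   read 1 → write 0, move L, go to s2
s2 | [0]00__   read 0 → write 1, move R, go to s0
s0 | 1[0]0__   read 0 → write 0, move R, go to s0
s0 | 10[0]__   read 0 → write 0, move R, go to s0
s0 | 100[_]_   read _ → write 1, move L, go to s2
s2 | 10[0]1_   read 0 → write 1, move R, go to s0
s0 | 101[1]_   read 1 → write 0, move L, go to s2
s2 | 10[1]0_   read 1 → write 1, move L, go to s1
s1 | 1[0]10_   read 0 → write 0, move L, go to s1
s1 | [1]010_   read 1 → write 0, move R, go to s4
s4 | 0[0]10_   read 0 → write 1, move L, go to s0
s0 | [0]110_   read 0 → write 0, move R, go to s0
s0 | 0[1]10_   read 1 → write 0, move L, go to s2
s2 | [0]010_   read 0 → write 1, move R, go to s0
s0 | 1[0]10_   read 0 → write 0, move R, go to s0
s0 | 10[1]0_   read 1 → write 0, move L, go to s2
s2 | 1[0]00_   read 0 → write 1, move R, go to s0
s0 | 11[0]0_   read 0 → write 0, move R, go to s0
s0 | 110[0]_   read 0 → write 0, move R, go to s0
s0 | 1100[_]
After 20 steps: state s0, head at 4, tape 1100.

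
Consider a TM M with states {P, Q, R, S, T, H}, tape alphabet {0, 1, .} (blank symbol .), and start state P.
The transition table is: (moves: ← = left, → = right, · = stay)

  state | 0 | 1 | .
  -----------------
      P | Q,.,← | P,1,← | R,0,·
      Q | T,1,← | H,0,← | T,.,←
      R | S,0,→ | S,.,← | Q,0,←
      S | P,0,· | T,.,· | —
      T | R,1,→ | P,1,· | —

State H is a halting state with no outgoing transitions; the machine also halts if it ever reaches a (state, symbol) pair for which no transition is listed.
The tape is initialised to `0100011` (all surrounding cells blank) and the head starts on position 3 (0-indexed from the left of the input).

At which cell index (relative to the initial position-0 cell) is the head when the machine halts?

state=P head=3 tape=..010[0]011   (P,0)→(Q,.,←)
state=Q head=2 tape=..01[0].011   (Q,0)→(T,1,←)
state=T head=1 tape=..0[1]1.011   (T,1)→(P,1,·)
state=P head=1 tape=..0[1]1.011   (P,1)→(P,1,←)
state=P head=0 tape=..[0]11.011   (P,0)→(Q,.,←)
state=Q head=-1 tape=.[.].11.011   (Q,.)→(T,.,←)
state=T head=-2 tape=[.]..11.011
At halt the head is at cell -2.

-2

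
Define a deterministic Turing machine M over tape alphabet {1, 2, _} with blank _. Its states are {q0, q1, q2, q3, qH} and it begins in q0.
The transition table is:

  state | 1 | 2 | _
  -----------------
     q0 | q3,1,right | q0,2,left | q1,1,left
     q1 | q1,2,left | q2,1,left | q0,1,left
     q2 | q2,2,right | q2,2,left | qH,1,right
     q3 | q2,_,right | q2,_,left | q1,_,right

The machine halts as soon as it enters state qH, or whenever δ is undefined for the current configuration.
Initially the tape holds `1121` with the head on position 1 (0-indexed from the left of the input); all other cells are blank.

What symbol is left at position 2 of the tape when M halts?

q0 | 1[1]21   read 1 → write 1, move right, go to q3
q3 | 11[2]1   read 2 → write _, move left, go to q2
q2 | 1[1]_1   read 1 → write 2, move right, go to q2
q2 | 12[_]1   read _ → write 1, move right, go to qH
qH | 121[1]
Cell 2 holds 1 when M halts.

1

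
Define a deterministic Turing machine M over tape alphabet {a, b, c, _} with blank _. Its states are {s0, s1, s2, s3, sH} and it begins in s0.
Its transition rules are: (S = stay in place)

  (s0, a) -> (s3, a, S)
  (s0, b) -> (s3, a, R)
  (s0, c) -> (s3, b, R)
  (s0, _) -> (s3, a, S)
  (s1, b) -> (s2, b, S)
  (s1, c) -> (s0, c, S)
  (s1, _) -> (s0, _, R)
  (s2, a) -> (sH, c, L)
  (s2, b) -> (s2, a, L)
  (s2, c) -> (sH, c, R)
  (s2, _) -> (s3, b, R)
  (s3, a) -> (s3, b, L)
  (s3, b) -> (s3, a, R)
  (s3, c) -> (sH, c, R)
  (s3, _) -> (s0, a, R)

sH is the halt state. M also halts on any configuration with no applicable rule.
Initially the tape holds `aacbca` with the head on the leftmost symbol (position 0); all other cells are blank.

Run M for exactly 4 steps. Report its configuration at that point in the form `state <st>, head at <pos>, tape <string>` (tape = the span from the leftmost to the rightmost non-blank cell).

s0 | _[a]acbca   read a → write a, move S, go to s3
s3 | _[a]acbca   read a → write b, move L, go to s3
s3 | [_]bacbca   read _ → write a, move R, go to s0
s0 | a[b]acbca   read b → write a, move R, go to s3
s3 | aa[a]cbca
After 4 steps: state s3, head at 1, tape aaacbca.

state s3, head at 1, tape aaacbca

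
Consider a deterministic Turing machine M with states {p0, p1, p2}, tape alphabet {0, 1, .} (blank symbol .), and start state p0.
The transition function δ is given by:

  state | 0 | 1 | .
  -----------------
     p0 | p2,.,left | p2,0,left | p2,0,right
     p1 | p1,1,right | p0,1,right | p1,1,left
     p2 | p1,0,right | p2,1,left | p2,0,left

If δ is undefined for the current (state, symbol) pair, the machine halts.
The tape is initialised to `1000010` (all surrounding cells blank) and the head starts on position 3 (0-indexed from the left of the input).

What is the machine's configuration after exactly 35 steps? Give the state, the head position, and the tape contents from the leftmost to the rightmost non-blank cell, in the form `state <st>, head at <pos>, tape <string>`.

state p1, head at 4, tape 10101

state=p0 head=3 tape=100[0]010   (p0,0)→(p2,.,left)
state=p2 head=2 tape=10[0].010   (p2,0)→(p1,0,right)
state=p1 head=3 tape=100[.]010   (p1,.)→(p1,1,left)
state=p1 head=2 tape=10[0]1010   (p1,0)→(p1,1,right)
state=p1 head=3 tape=101[1]010   (p1,1)→(p0,1,right)
state=p0 head=4 tape=1011[0]10   (p0,0)→(p2,.,left)
state=p2 head=3 tape=101[1].10   (p2,1)→(p2,1,left)
state=p2 head=2 tape=10[1]1.10   (p2,1)→(p2,1,left)
state=p2 head=1 tape=1[0]11.10   (p2,0)→(p1,0,right)
state=p1 head=2 tape=10[1]1.10   (p1,1)→(p0,1,right)
state=p0 head=3 tape=101[1].10   (p0,1)→(p2,0,left)
state=p2 head=2 tape=10[1]0.10   (p2,1)→(p2,1,left)
state=p2 head=1 tape=1[0]10.10   (p2,0)→(p1,0,right)
state=p1 head=2 tape=10[1]0.10   (p1,1)→(p0,1,right)
state=p0 head=3 tape=101[0].10   (p0,0)→(p2,.,left)
state=p2 head=2 tape=10[1]..10   (p2,1)→(p2,1,left)
state=p2 head=1 tape=1[0]1..10   (p2,0)→(p1,0,right)
state=p1 head=2 tape=10[1]..10   (p1,1)→(p0,1,right)
state=p0 head=3 tape=101[.].10   (p0,.)→(p2,0,right)
state=p2 head=4 tape=1010[.]10   (p2,.)→(p2,0,left)
state=p2 head=3 tape=101[0]010   (p2,0)→(p1,0,right)
state=p1 head=4 tape=1010[0]10   (p1,0)→(p1,1,right)
state=p1 head=5 tape=10101[1]0   (p1,1)→(p0,1,right)
state=p0 head=6 tape=101011[0]   (p0,0)→(p2,.,left)
state=p2 head=5 tape=10101[1].   (p2,1)→(p2,1,left)
state=p2 head=4 tape=1010[1]1.   (p2,1)→(p2,1,left)
state=p2 head=3 tape=101[0]11.   (p2,0)→(p1,0,right)
state=p1 head=4 tape=1010[1]1.   (p1,1)→(p0,1,right)
state=p0 head=5 tape=10101[1].   (p0,1)→(p2,0,left)
state=p2 head=4 tape=1010[1]0.   (p2,1)→(p2,1,left)
state=p2 head=3 tape=101[0]10.   (p2,0)→(p1,0,right)
state=p1 head=4 tape=1010[1]0.   (p1,1)→(p0,1,right)
state=p0 head=5 tape=10101[0].   (p0,0)→(p2,.,left)
state=p2 head=4 tape=1010[1]..   (p2,1)→(p2,1,left)
state=p2 head=3 tape=101[0]1..   (p2,0)→(p1,0,right)
state=p1 head=4 tape=1010[1]..
After 35 steps: state p1, head at 4, tape 10101.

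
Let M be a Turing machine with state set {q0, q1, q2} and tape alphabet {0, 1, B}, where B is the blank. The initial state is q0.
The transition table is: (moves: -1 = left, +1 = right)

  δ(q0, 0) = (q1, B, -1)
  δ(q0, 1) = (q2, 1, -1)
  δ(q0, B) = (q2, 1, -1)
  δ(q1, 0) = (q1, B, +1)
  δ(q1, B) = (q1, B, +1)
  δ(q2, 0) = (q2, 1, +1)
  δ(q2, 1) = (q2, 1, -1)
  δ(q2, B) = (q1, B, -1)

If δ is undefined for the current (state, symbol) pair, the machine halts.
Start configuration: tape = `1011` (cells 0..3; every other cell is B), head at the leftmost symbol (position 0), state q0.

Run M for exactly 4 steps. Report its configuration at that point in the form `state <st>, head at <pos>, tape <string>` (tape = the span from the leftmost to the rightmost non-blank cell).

q0 | BB[1]011   read 1 → write 1, move -1, go to q2
q2 | B[B]1011   read B → write B, move -1, go to q1
q1 | [B]B1011   read B → write B, move +1, go to q1
q1 | B[B]1011   read B → write B, move +1, go to q1
q1 | BB[1]011
After 4 steps: state q1, head at 0, tape 1011.

state q1, head at 0, tape 1011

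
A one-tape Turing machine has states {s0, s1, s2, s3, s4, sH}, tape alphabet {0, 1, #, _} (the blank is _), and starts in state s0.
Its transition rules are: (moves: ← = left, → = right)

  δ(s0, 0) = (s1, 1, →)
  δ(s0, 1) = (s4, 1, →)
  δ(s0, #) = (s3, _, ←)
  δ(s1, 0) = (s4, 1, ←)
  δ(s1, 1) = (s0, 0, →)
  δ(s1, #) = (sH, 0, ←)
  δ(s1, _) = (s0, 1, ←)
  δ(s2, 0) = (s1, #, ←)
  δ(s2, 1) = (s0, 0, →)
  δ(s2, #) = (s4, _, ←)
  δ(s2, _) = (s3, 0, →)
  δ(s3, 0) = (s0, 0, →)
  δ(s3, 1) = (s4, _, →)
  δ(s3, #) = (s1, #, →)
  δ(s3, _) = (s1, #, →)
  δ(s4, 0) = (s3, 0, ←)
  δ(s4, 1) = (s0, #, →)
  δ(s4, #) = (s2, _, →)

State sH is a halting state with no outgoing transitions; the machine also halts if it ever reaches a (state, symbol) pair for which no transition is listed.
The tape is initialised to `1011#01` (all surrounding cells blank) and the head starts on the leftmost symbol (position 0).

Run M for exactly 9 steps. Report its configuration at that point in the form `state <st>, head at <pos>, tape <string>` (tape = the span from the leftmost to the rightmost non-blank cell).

state s4, head at 3, tape 011#01

s0 | [1]011#01   read 1 → write 1, move →, go to s4
s4 | 1[0]11#01   read 0 → write 0, move ←, go to s3
s3 | [1]011#01   read 1 → write _, move →, go to s4
s4 | _[0]11#01   read 0 → write 0, move ←, go to s3
s3 | [_]011#01   read _ → write #, move →, go to s1
s1 | #[0]11#01   read 0 → write 1, move ←, go to s4
s4 | [#]111#01   read # → write _, move →, go to s2
s2 | _[1]11#01   read 1 → write 0, move →, go to s0
s0 | _0[1]1#01   read 1 → write 1, move →, go to s4
s4 | _01[1]#01
After 9 steps: state s4, head at 3, tape 011#01.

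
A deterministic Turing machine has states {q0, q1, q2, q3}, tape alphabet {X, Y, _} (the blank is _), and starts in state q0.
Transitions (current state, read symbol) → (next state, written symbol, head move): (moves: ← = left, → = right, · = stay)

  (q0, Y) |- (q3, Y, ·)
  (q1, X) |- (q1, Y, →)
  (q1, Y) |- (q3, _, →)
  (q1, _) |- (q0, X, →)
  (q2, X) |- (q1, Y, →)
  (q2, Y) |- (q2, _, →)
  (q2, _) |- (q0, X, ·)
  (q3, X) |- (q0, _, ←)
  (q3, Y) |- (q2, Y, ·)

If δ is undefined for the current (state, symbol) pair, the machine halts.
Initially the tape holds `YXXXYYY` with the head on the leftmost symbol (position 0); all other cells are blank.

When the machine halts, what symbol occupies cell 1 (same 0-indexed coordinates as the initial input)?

state=q0 head=0 tape=[Y]XXXYYY_   (q0,Y)→(q3,Y,·)
state=q3 head=0 tape=[Y]XXXYYY_   (q3,Y)→(q2,Y,·)
state=q2 head=0 tape=[Y]XXXYYY_   (q2,Y)→(q2,_,→)
state=q2 head=1 tape=_[X]XXYYY_   (q2,X)→(q1,Y,→)
state=q1 head=2 tape=_Y[X]XYYY_   (q1,X)→(q1,Y,→)
state=q1 head=3 tape=_YY[X]YYY_   (q1,X)→(q1,Y,→)
state=q1 head=4 tape=_YYY[Y]YY_   (q1,Y)→(q3,_,→)
state=q3 head=5 tape=_YYY_[Y]Y_   (q3,Y)→(q2,Y,·)
state=q2 head=5 tape=_YYY_[Y]Y_   (q2,Y)→(q2,_,→)
state=q2 head=6 tape=_YYY__[Y]_   (q2,Y)→(q2,_,→)
state=q2 head=7 tape=_YYY___[_]   (q2,_)→(q0,X,·)
state=q0 head=7 tape=_YYY___[X]
Cell 1 holds Y when M halts.

Y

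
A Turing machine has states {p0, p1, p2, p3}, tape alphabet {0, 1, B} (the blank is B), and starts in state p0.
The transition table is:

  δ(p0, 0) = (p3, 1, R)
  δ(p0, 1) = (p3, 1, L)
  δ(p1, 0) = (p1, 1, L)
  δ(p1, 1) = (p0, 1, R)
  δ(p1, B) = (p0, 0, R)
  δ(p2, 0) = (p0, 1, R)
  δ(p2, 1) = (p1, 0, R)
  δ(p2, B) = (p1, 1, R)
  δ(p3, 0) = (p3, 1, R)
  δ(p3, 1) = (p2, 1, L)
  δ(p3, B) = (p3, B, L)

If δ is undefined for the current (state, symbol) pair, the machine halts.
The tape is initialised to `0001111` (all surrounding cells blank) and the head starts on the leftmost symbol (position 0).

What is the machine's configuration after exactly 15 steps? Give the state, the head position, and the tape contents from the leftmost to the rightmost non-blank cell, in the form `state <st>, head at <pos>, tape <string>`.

state=p0 head=0 tape=[0]001111   (p0,0)→(p3,1,R)
state=p3 head=1 tape=1[0]01111   (p3,0)→(p3,1,R)
state=p3 head=2 tape=11[0]1111   (p3,0)→(p3,1,R)
state=p3 head=3 tape=111[1]111   (p3,1)→(p2,1,L)
state=p2 head=2 tape=11[1]1111   (p2,1)→(p1,0,R)
state=p1 head=3 tape=110[1]111   (p1,1)→(p0,1,R)
state=p0 head=4 tape=1101[1]11   (p0,1)→(p3,1,L)
state=p3 head=3 tape=110[1]111   (p3,1)→(p2,1,L)
state=p2 head=2 tape=11[0]1111   (p2,0)→(p0,1,R)
state=p0 head=3 tape=111[1]111   (p0,1)→(p3,1,L)
state=p3 head=2 tape=11[1]1111   (p3,1)→(p2,1,L)
state=p2 head=1 tape=1[1]11111   (p2,1)→(p1,0,R)
state=p1 head=2 tape=10[1]1111   (p1,1)→(p0,1,R)
state=p0 head=3 tape=101[1]111   (p0,1)→(p3,1,L)
state=p3 head=2 tape=10[1]1111   (p3,1)→(p2,1,L)
state=p2 head=1 tape=1[0]11111
After 15 steps: state p2, head at 1, tape 1011111.

state p2, head at 1, tape 1011111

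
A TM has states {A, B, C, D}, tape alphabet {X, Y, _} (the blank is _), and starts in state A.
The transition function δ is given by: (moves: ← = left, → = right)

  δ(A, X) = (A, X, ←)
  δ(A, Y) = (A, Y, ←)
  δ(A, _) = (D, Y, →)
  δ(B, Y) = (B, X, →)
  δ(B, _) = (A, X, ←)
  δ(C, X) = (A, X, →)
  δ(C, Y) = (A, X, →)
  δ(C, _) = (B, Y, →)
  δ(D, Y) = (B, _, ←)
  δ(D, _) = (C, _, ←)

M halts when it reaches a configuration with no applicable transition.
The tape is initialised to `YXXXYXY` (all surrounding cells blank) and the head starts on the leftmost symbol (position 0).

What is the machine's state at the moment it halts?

D

state=A head=0 tape=__[Y]XXXYXY   (A,Y)→(A,Y,←)
state=A head=-1 tape=_[_]YXXXYXY   (A,_)→(D,Y,→)
state=D head=0 tape=_Y[Y]XXXYXY   (D,Y)→(B,_,←)
state=B head=-1 tape=_[Y]_XXXYXY   (B,Y)→(B,X,→)
state=B head=0 tape=_X[_]XXXYXY   (B,_)→(A,X,←)
state=A head=-1 tape=_[X]XXXXYXY   (A,X)→(A,X,←)
state=A head=-2 tape=[_]XXXXXYXY   (A,_)→(D,Y,→)
state=D head=-1 tape=Y[X]XXXXYXY
No transition is defined for (D, X); M halts in state D.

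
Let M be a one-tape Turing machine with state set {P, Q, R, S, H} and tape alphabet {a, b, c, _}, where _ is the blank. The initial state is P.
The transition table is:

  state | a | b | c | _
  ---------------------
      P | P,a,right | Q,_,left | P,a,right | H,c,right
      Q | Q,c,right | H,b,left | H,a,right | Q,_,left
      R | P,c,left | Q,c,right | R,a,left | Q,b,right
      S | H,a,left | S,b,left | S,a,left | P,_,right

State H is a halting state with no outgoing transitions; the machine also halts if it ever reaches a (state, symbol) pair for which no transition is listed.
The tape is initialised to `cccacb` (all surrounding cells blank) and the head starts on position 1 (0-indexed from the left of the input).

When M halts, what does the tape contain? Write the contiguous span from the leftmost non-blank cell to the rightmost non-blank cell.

state=P head=1 tape=c[c]cacb   (P,c)→(P,a,right)
state=P head=2 tape=ca[c]acb   (P,c)→(P,a,right)
state=P head=3 tape=caa[a]cb   (P,a)→(P,a,right)
state=P head=4 tape=caaa[c]b   (P,c)→(P,a,right)
state=P head=5 tape=caaaa[b]   (P,b)→(Q,_,left)
state=Q head=4 tape=caaa[a]_   (Q,a)→(Q,c,right)
state=Q head=5 tape=caaac[_]   (Q,_)→(Q,_,left)
state=Q head=4 tape=caaa[c]_   (Q,c)→(H,a,right)
state=H head=5 tape=caaaa[_]
The non-blank tape span at halt is caaaa.

caaaa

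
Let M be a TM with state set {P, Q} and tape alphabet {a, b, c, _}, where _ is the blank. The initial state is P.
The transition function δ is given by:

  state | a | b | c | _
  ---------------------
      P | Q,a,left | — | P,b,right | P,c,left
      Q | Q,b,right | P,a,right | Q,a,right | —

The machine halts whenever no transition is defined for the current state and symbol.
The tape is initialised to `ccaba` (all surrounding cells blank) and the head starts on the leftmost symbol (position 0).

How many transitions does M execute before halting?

P | [c]caba_   read c → write b, move right, go to P
P | b[c]aba_   read c → write b, move right, go to P
P | bb[a]ba_   read a → write a, move left, go to Q
Q | b[b]aba_   read b → write a, move right, go to P
P | ba[a]ba_   read a → write a, move left, go to Q
Q | b[a]aba_   read a → write b, move right, go to Q
Q | bb[a]ba_   read a → write b, move right, go to Q
Q | bbb[b]a_   read b → write a, move right, go to P
P | bbba[a]_   read a → write a, move left, go to Q
Q | bbb[a]a_   read a → write b, move right, go to Q
Q | bbbb[a]_   read a → write b, move right, go to Q
Q | bbbbb[_]
M halts after 11 transitions.

11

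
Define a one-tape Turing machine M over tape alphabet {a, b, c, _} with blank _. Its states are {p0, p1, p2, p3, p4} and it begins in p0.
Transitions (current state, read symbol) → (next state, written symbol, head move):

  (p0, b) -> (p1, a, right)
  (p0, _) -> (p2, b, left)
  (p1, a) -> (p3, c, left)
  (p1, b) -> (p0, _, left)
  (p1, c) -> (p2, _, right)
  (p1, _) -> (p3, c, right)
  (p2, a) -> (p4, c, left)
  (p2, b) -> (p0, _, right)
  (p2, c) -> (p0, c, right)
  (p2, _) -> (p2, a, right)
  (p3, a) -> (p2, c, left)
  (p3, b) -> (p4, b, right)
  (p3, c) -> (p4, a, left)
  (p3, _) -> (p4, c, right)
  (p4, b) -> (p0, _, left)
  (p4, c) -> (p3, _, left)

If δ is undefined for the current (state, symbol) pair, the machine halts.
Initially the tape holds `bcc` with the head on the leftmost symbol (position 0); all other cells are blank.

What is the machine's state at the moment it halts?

p0 | [b]cc____   read b → write a, move right, go to p1
p1 | a[c]c____   read c → write _, move right, go to p2
p2 | a_[c]____   read c → write c, move right, go to p0
p0 | a_c[_]___   read _ → write b, move left, go to p2
p2 | a_[c]b___   read c → write c, move right, go to p0
p0 | a_c[b]___   read b → write a, move right, go to p1
p1 | a_ca[_]__   read _ → write c, move right, go to p3
p3 | a_cac[_]_   read _ → write c, move right, go to p4
p4 | a_cacc[_]
No transition is defined for (p4, _); M halts in state p4.

p4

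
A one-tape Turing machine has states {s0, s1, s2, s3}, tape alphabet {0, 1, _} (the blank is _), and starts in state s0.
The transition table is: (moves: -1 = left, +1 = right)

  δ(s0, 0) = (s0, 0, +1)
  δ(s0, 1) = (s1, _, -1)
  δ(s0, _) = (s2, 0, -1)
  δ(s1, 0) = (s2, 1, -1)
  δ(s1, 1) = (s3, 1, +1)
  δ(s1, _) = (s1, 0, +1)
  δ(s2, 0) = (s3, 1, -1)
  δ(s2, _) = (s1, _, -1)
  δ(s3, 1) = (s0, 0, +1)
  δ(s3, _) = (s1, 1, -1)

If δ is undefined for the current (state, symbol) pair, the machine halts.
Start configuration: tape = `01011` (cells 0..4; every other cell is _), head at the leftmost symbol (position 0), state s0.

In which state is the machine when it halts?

s3

s0 | __[0]1011   read 0 → write 0, move +1, go to s0
s0 | __0[1]011   read 1 → write _, move -1, go to s1
s1 | __[0]_011   read 0 → write 1, move -1, go to s2
s2 | _[_]1_011   read _ → write _, move -1, go to s1
s1 | [_]_1_011   read _ → write 0, move +1, go to s1
s1 | 0[_]1_011   read _ → write 0, move +1, go to s1
s1 | 00[1]_011   read 1 → write 1, move +1, go to s3
s3 | 001[_]011   read _ → write 1, move -1, go to s1
s1 | 00[1]1011   read 1 → write 1, move +1, go to s3
s3 | 001[1]011   read 1 → write 0, move +1, go to s0
s0 | 0010[0]11   read 0 → write 0, move +1, go to s0
s0 | 00100[1]1   read 1 → write _, move -1, go to s1
s1 | 0010[0]_1   read 0 → write 1, move -1, go to s2
s2 | 001[0]1_1   read 0 → write 1, move -1, go to s3
s3 | 00[1]11_1   read 1 → write 0, move +1, go to s0
s0 | 000[1]1_1   read 1 → write _, move -1, go to s1
s1 | 00[0]_1_1   read 0 → write 1, move -1, go to s2
s2 | 0[0]1_1_1   read 0 → write 1, move -1, go to s3
s3 | [0]11_1_1
No transition is defined for (s3, 0); M halts in state s3.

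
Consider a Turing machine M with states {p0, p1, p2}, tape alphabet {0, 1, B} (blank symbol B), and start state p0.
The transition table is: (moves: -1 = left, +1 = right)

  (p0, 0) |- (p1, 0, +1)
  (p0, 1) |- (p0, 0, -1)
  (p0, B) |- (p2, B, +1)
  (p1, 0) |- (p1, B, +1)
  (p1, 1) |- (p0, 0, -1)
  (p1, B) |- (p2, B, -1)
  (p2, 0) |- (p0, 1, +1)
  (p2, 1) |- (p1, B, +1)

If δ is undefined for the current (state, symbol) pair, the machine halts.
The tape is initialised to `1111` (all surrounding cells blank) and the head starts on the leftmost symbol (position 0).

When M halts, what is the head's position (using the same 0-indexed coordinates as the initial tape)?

5

p0 | B[1]111BB   read 1 → write 0, move -1, go to p0
p0 | [B]0111BB   read B → write B, move +1, go to p2
p2 | B[0]111BB   read 0 → write 1, move +1, go to p0
p0 | B1[1]11BB   read 1 → write 0, move -1, go to p0
p0 | B[1]011BB   read 1 → write 0, move -1, go to p0
p0 | [B]0011BB   read B → write B, move +1, go to p2
p2 | B[0]011BB   read 0 → write 1, move +1, go to p0
p0 | B1[0]11BB   read 0 → write 0, move +1, go to p1
p1 | B10[1]1BB   read 1 → write 0, move -1, go to p0
p0 | B1[0]01BB   read 0 → write 0, move +1, go to p1
p1 | B10[0]1BB   read 0 → write B, move +1, go to p1
p1 | B10B[1]BB   read 1 → write 0, move -1, go to p0
p0 | B10[B]0BB   read B → write B, move +1, go to p2
p2 | B10B[0]BB   read 0 → write 1, move +1, go to p0
p0 | B10B1[B]B   read B → write B, move +1, go to p2
p2 | B10B1B[B]
At halt the head is at cell 5.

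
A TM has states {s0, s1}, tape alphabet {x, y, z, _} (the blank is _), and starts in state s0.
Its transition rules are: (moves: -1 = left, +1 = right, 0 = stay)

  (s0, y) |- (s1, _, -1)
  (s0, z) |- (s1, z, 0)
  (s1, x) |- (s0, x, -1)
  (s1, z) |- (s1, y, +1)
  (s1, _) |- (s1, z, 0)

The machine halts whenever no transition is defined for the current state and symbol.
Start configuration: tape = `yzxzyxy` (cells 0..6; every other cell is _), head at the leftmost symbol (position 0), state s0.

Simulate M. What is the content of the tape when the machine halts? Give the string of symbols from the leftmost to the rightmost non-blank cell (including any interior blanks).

s0 | _[y]zxzyxy   read y → write _, move -1, go to s1
s1 | [_]_zxzyxy   read _ → write z, move 0, go to s1
s1 | [z]_zxzyxy   read z → write y, move +1, go to s1
s1 | y[_]zxzyxy   read _ → write z, move 0, go to s1
s1 | y[z]zxzyxy   read z → write y, move +1, go to s1
s1 | yy[z]xzyxy   read z → write y, move +1, go to s1
s1 | yyy[x]zyxy   read x → write x, move -1, go to s0
s0 | yy[y]xzyxy   read y → write _, move -1, go to s1
s1 | y[y]_xzyxy
The non-blank tape span at halt is yy_xzyxy.

yy_xzyxy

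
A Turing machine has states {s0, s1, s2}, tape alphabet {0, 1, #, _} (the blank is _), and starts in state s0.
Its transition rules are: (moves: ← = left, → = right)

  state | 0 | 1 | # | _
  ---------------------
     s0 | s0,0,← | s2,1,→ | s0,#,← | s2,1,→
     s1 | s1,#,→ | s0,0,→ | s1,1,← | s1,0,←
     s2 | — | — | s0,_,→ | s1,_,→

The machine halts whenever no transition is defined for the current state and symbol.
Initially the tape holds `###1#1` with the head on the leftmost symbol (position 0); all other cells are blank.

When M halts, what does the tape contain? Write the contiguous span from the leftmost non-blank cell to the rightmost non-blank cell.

111_11000

s0 | _[#]##1#1__   read # → write #, move ←, go to s0
s0 | [_]###1#1__   read _ → write 1, move →, go to s2
s2 | 1[#]##1#1__   read # → write _, move →, go to s0
s0 | 1_[#]#1#1__   read # → write #, move ←, go to s0
s0 | 1[_]##1#1__   read _ → write 1, move →, go to s2
s2 | 11[#]#1#1__   read # → write _, move →, go to s0
s0 | 11_[#]1#1__   read # → write #, move ←, go to s0
s0 | 11[_]#1#1__   read _ → write 1, move →, go to s2
s2 | 111[#]1#1__   read # → write _, move →, go to s0
s0 | 111_[1]#1__   read 1 → write 1, move →, go to s2
s2 | 111_1[#]1__   read # → write _, move →, go to s0
s0 | 111_1_[1]__   read 1 → write 1, move →, go to s2
s2 | 111_1_1[_]_   read _ → write _, move →, go to s1
s1 | 111_1_1_[_]   read _ → write 0, move ←, go to s1
s1 | 111_1_1[_]0   read _ → write 0, move ←, go to s1
s1 | 111_1_[1]00   read 1 → write 0, move →, go to s0
s0 | 111_1_0[0]0   read 0 → write 0, move ←, go to s0
s0 | 111_1_[0]00   read 0 → write 0, move ←, go to s0
s0 | 111_1[_]000   read _ → write 1, move →, go to s2
s2 | 111_11[0]00
The non-blank tape span at halt is 111_11000.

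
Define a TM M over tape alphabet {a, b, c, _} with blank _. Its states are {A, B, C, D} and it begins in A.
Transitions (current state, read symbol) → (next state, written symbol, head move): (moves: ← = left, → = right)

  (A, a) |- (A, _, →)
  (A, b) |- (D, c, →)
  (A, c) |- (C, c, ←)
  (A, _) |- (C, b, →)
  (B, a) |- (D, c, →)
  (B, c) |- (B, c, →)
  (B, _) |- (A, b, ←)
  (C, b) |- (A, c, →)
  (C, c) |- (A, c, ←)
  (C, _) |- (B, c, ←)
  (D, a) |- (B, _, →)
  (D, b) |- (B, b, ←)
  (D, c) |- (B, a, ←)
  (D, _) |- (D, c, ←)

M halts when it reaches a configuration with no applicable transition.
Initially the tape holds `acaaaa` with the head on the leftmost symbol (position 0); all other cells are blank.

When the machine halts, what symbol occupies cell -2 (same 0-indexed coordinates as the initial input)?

state=A head=0 tape=__[a]caaaa_   (A,a)→(A,_,→)
state=A head=1 tape=___[c]aaaa_   (A,c)→(C,c,←)
state=C head=0 tape=__[_]caaaa_   (C,_)→(B,c,←)
state=B head=-1 tape=_[_]ccaaaa_   (B,_)→(A,b,←)
state=A head=-2 tape=[_]bccaaaa_   (A,_)→(C,b,→)
state=C head=-1 tape=b[b]ccaaaa_   (C,b)→(A,c,→)
state=A head=0 tape=bc[c]caaaa_   (A,c)→(C,c,←)
state=C head=-1 tape=b[c]ccaaaa_   (C,c)→(A,c,←)
state=A head=-2 tape=[b]cccaaaa_   (A,b)→(D,c,→)
state=D head=-1 tape=c[c]ccaaaa_   (D,c)→(B,a,←)
state=B head=-2 tape=[c]accaaaa_   (B,c)→(B,c,→)
state=B head=-1 tape=c[a]ccaaaa_   (B,a)→(D,c,→)
state=D head=0 tape=cc[c]caaaa_   (D,c)→(B,a,←)
state=B head=-1 tape=c[c]acaaaa_   (B,c)→(B,c,→)
state=B head=0 tape=cc[a]caaaa_   (B,a)→(D,c,→)
state=D head=1 tape=ccc[c]aaaa_   (D,c)→(B,a,←)
state=B head=0 tape=cc[c]aaaaa_   (B,c)→(B,c,→)
state=B head=1 tape=ccc[a]aaaa_   (B,a)→(D,c,→)
state=D head=2 tape=cccc[a]aaa_   (D,a)→(B,_,→)
state=B head=3 tape=cccc_[a]aa_   (B,a)→(D,c,→)
state=D head=4 tape=cccc_c[a]a_   (D,a)→(B,_,→)
state=B head=5 tape=cccc_c_[a]_   (B,a)→(D,c,→)
state=D head=6 tape=cccc_c_c[_]   (D,_)→(D,c,←)
state=D head=5 tape=cccc_c_[c]c   (D,c)→(B,a,←)
state=B head=4 tape=cccc_c[_]ac   (B,_)→(A,b,←)
state=A head=3 tape=cccc_[c]bac   (A,c)→(C,c,←)
state=C head=2 tape=cccc[_]cbac   (C,_)→(B,c,←)
state=B head=1 tape=ccc[c]ccbac   (B,c)→(B,c,→)
state=B head=2 tape=cccc[c]cbac   (B,c)→(B,c,→)
state=B head=3 tape=ccccc[c]bac   (B,c)→(B,c,→)
state=B head=4 tape=cccccc[b]ac
Cell -2 holds c when M halts.

c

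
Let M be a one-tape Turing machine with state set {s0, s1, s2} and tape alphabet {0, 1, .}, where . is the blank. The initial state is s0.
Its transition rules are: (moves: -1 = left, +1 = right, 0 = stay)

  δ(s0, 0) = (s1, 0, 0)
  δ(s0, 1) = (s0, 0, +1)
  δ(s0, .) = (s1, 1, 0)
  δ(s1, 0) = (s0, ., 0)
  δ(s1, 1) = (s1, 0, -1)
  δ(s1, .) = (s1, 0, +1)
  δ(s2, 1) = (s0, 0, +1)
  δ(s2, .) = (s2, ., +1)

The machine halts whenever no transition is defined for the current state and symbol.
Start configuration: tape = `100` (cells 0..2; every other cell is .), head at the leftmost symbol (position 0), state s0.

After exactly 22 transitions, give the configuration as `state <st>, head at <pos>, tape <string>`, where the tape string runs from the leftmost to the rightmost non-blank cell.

s0 | ...[1]00   read 1 → write 0, move +1, go to s0
s0 | ...0[0]0   read 0 → write 0, move 0, go to s1
s1 | ...0[0]0   read 0 → write ., move 0, go to s0
s0 | ...0[.]0   read . → write 1, move 0, go to s1
s1 | ...0[1]0   read 1 → write 0, move -1, go to s1
s1 | ...[0]00   read 0 → write ., move 0, go to s0
s0 | ...[.]00   read . → write 1, move 0, go to s1
s1 | ...[1]00   read 1 → write 0, move -1, go to s1
s1 | ..[.]000   read . → write 0, move +1, go to s1
s1 | ..0[0]00   read 0 → write ., move 0, go to s0
s0 | ..0[.]00   read . → write 1, move 0, go to s1
s1 | ..0[1]00   read 1 → write 0, move -1, go to s1
s1 | ..[0]000   read 0 → write ., move 0, go to s0
s0 | ..[.]000   read . → write 1, move 0, go to s1
s1 | ..[1]000   read 1 → write 0, move -1, go to s1
s1 | .[.]0000   read . → write 0, move +1, go to s1
s1 | .0[0]000   read 0 → write ., move 0, go to s0
s0 | .0[.]000   read . → write 1, move 0, go to s1
s1 | .0[1]000   read 1 → write 0, move -1, go to s1
s1 | .[0]0000   read 0 → write ., move 0, go to s0
s0 | .[.]0000   read . → write 1, move 0, go to s1
s1 | .[1]0000   read 1 → write 0, move -1, go to s1
s1 | [.]00000
After 22 steps: state s1, head at -3, tape 00000.

state s1, head at -3, tape 00000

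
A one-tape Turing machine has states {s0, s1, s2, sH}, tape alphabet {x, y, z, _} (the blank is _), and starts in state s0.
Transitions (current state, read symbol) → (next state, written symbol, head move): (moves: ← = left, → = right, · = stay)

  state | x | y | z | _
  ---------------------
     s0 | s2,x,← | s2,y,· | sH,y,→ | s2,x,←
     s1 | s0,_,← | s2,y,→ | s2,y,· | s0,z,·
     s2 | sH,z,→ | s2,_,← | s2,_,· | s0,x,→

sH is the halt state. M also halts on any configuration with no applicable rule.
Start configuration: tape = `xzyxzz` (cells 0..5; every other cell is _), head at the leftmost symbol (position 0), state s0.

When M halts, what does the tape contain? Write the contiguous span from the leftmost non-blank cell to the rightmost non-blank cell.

zxzyxzz

s0 | _[x]zyxzz   read x → write x, move ←, go to s2
s2 | [_]xzyxzz   read _ → write x, move →, go to s0
s0 | x[x]zyxzz   read x → write x, move ←, go to s2
s2 | [x]xzyxzz   read x → write z, move →, go to sH
sH | z[x]zyxzz
The non-blank tape span at halt is zxzyxzz.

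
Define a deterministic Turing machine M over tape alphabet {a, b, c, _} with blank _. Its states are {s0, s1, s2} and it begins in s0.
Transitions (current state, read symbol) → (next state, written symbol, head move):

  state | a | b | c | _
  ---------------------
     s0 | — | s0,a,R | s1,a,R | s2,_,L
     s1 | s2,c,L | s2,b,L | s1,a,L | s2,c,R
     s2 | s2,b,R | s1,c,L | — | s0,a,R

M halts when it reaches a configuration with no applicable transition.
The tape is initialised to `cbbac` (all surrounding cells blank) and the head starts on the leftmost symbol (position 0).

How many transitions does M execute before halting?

s0 | __[c]bbac   read c → write a, move R, go to s1
s1 | __a[b]bac   read b → write b, move L, go to s2
s2 | __[a]bbac   read a → write b, move R, go to s2
s2 | __b[b]bac   read b → write c, move L, go to s1
s1 | __[b]cbac   read b → write b, move L, go to s2
s2 | _[_]bcbac   read _ → write a, move R, go to s0
s0 | _a[b]cbac   read b → write a, move R, go to s0
s0 | _aa[c]bac   read c → write a, move R, go to s1
s1 | _aaa[b]ac   read b → write b, move L, go to s2
s2 | _aa[a]bac   read a → write b, move R, go to s2
s2 | _aab[b]ac   read b → write c, move L, go to s1
s1 | _aa[b]cac   read b → write b, move L, go to s2
s2 | _a[a]bcac   read a → write b, move R, go to s2
s2 | _ab[b]cac   read b → write c, move L, go to s1
s1 | _a[b]ccac   read b → write b, move L, go to s2
s2 | _[a]bccac   read a → write b, move R, go to s2
s2 | _b[b]ccac   read b → write c, move L, go to s1
s1 | _[b]cccac   read b → write b, move L, go to s2
s2 | [_]bcccac   read _ → write a, move R, go to s0
s0 | a[b]cccac   read b → write a, move R, go to s0
s0 | aa[c]ccac   read c → write a, move R, go to s1
s1 | aaa[c]cac   read c → write a, move L, go to s1
s1 | aa[a]acac   read a → write c, move L, go to s2
s2 | a[a]cacac   read a → write b, move R, go to s2
s2 | ab[c]acac
M halts after 24 transitions.

24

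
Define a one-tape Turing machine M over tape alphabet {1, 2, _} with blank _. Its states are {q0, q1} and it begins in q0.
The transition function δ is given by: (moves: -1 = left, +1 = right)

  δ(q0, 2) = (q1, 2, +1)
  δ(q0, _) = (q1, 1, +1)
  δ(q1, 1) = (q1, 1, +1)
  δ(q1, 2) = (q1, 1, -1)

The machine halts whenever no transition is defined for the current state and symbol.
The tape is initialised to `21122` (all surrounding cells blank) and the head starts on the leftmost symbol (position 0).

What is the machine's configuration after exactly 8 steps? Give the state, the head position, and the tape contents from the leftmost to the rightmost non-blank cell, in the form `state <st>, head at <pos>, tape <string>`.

state=q0 head=0 tape=[2]1122   (q0,2)→(q1,2,+1)
state=q1 head=1 tape=2[1]122   (q1,1)→(q1,1,+1)
state=q1 head=2 tape=21[1]22   (q1,1)→(q1,1,+1)
state=q1 head=3 tape=211[2]2   (q1,2)→(q1,1,-1)
state=q1 head=2 tape=21[1]12   (q1,1)→(q1,1,+1)
state=q1 head=3 tape=211[1]2   (q1,1)→(q1,1,+1)
state=q1 head=4 tape=2111[2]   (q1,2)→(q1,1,-1)
state=q1 head=3 tape=211[1]1   (q1,1)→(q1,1,+1)
state=q1 head=4 tape=2111[1]
After 8 steps: state q1, head at 4, tape 21111.

state q1, head at 4, tape 21111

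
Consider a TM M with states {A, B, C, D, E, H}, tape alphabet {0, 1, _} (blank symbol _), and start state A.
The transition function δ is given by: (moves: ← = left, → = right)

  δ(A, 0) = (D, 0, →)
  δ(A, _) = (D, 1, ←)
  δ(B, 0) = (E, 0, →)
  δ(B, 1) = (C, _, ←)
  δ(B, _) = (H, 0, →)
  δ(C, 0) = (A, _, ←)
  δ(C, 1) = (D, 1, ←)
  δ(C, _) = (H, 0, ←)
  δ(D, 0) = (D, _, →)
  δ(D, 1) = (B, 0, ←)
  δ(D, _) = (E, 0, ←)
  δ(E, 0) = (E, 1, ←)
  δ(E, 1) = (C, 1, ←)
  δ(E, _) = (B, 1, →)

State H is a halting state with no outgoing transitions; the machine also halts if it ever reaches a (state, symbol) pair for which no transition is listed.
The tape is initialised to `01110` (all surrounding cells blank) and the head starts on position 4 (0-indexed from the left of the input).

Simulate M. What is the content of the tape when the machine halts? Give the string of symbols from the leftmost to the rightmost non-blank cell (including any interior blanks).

state=A head=4 tape=___0111[0]_   (A,0)→(D,0,→)
state=D head=5 tape=___01110[_]   (D,_)→(E,0,←)
state=E head=4 tape=___0111[0]0   (E,0)→(E,1,←)
state=E head=3 tape=___011[1]10   (E,1)→(C,1,←)
state=C head=2 tape=___01[1]110   (C,1)→(D,1,←)
state=D head=1 tape=___0[1]1110   (D,1)→(B,0,←)
state=B head=0 tape=___[0]01110   (B,0)→(E,0,→)
state=E head=1 tape=___0[0]1110   (E,0)→(E,1,←)
state=E head=0 tape=___[0]11110   (E,0)→(E,1,←)
state=E head=-1 tape=__[_]111110   (E,_)→(B,1,→)
state=B head=0 tape=__1[1]11110   (B,1)→(C,_,←)
state=C head=-1 tape=__[1]_11110   (C,1)→(D,1,←)
state=D head=-2 tape=_[_]1_11110   (D,_)→(E,0,←)
state=E head=-3 tape=[_]01_11110   (E,_)→(B,1,→)
state=B head=-2 tape=1[0]1_11110   (B,0)→(E,0,→)
state=E head=-1 tape=10[1]_11110   (E,1)→(C,1,←)
state=C head=-2 tape=1[0]1_11110   (C,0)→(A,_,←)
state=A head=-3 tape=[1]_1_11110
The non-blank tape span at halt is 1_1_11110.

1_1_11110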